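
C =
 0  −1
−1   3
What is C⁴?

C² = [[1, −3], [−3, 10]]
C³ = [[3, −10], [−10, 33]]
C⁴ = [[10, −33], [−33, 109]]

[[10, −33], [−33, 109]]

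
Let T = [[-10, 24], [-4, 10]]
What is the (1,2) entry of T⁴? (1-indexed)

tr T = 0 and det T = -4, so the characteristic polynomial is λ² − (0)λ + (-4) with roots -2 and 2.
Eigenvectors give P = [[-3, -2], [-1, -1]] with P⁻¹ = [[-1, 2], [1, -3]], and T = P·diag(-2, 2)·P⁻¹.
Then T⁴ = P·diag(16, 16)·P⁻¹ = [[-48, -32], [-16, -16]] · [[-1, 2], [1, -3]] = [[16, 0], [0, 16]].

0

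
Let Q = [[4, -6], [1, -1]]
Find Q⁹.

tr Q = 3 and det Q = 2, so the characteristic polynomial is λ² − (3)λ + (2) with roots 2 and 1.
Eigenvectors give P = [[3, -2], [1, -1]] with P⁻¹ = [[1, -2], [1, -3]], and Q = P·diag(2, 1)·P⁻¹.
Then Q⁹ = P·diag(512, 1)·P⁻¹ = [[1536, -2], [512, -1]] · [[1, -2], [1, -3]] = [[1534, -3066], [511, -1021]].

[[1534, -3066], [511, -1021]]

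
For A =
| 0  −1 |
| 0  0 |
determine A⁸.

A is strictly triangular, hence nilpotent: A² = 0, so A⁸ = 0.

[[0, 0], [0, 0]]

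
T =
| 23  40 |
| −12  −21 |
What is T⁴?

[[481, 800], [−240, −399]]

tr T = 2 and det T = −3, so the characteristic polynomial is λ² − (2)λ + (−3) with roots 3 and −1.
Eigenvectors give P = [[−2, −5], [1, 3]] with P⁻¹ = [[−3, −5], [1, 2]], and T = P·diag(3, −1)·P⁻¹.
Then T⁴ = P·diag(81, 1)·P⁻¹ = [[−162, −5], [81, 3]] · [[−3, −5], [1, 2]] = [[481, 800], [−240, −399]].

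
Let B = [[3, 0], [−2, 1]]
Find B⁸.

tr B = 4 and det B = 3, so the characteristic polynomial is λ² − (4)λ + (3) with roots 3 and 1.
Eigenvectors give P = [[−1, 0], [1, 1]] with P⁻¹ = [[−1, 0], [1, 1]], and B = P·diag(3, 1)·P⁻¹.
Then B⁸ = P·diag(6561, 1)·P⁻¹ = [[−6561, 0], [6561, 1]] · [[−1, 0], [1, 1]] = [[6561, 0], [−6560, 1]].

[[6561, 0], [−6560, 1]]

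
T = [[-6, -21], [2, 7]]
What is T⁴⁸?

[[-6, -21], [2, 7]]

T² = T (a projection; rank 1, trace 1), so T⁴⁸ = T.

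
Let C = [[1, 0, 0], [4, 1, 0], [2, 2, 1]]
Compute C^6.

C = I + N where N = [[0, 0, 0], [4, 0, 0], [2, 2, 0]] is strictly lower-triangular, so N^3 = 0.
(I + N)^6 = I + 6·N + 15·N^2 = [[1, 0, 0], [24, 1, 0], [132, 12, 1]].

[[1, 0, 0], [24, 1, 0], [132, 12, 1]]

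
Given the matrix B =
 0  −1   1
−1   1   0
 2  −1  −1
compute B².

[[3, −2, −1], [−1, 2, −1], [−1, −2, 3]]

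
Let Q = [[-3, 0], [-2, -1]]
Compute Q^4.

tr Q = -4 and det Q = 3, so the characteristic polynomial is λ² − (-4)λ + (3) with roots -1 and -3.
Eigenvectors give P = [[0, -1], [-1, -1]] with P⁻¹ = [[1, -1], [-1, 0]], and Q = P·diag(-1, -3)·P⁻¹.
Then Q^4 = P·diag(1, 81)·P⁻¹ = [[0, -81], [-1, -81]] · [[1, -1], [-1, 0]] = [[81, 0], [80, 1]].

[[81, 0], [80, 1]]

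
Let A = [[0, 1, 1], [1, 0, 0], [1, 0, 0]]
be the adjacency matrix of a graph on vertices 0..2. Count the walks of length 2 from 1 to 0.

The number of length-2 walks from vertex 1 to vertex 0 is entry (1,0) of A², where A is the adjacency matrix.
A² = [[2, 0, 0], [0, 1, 1], [0, 1, 1]]

0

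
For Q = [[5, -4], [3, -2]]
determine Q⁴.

[[61, -60], [45, -44]]

tr Q = 3 and det Q = 2, so the characteristic polynomial is λ² − (3)λ + (2) with roots 1 and 2.
Eigenvectors give P = [[1, 4], [1, 3]] with P⁻¹ = [[-3, 4], [1, -1]], and Q = P·diag(1, 2)·P⁻¹.
Then Q⁴ = P·diag(1, 16)·P⁻¹ = [[1, 64], [1, 48]] · [[-3, 4], [1, -1]] = [[61, -60], [45, -44]].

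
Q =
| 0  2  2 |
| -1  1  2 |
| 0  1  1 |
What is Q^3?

Q^2 = [[-2, 4, 6], [-1, 1, 2], [-1, 2, 3]]
Q^3 = [[-4, 6, 10], [-1, 1, 2], [-2, 3, 5]]

[[-4, 6, 10], [-1, 1, 2], [-2, 3, 5]]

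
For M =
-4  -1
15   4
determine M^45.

[[-4, -1], [15, 4]]

M² = I (check: tr M = 0 and det M = -1), so M^45 = M since 45 is odd.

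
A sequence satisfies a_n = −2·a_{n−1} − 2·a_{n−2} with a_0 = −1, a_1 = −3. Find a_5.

With companion matrix Q = [[−2, −2], [1, 0]], [a_n, a_{n−1}]ᵀ = Q·[a_{n−1}, a_{n−2}]ᵀ, so [a_5, a_4]ᵀ = Q^4·[a_1, a_0]ᵀ.
Q^4 = [[−4, 0], [0, −4]], giving [a_5, a_4]ᵀ = [[12], [4]].

12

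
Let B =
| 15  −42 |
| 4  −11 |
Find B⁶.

tr B = 4 and det B = 3, so the characteristic polynomial is λ² − (4)λ + (3) with roots 3 and 1.
Eigenvectors give P = [[7, 3], [2, 1]] with P⁻¹ = [[1, −3], [−2, 7]], and B = P·diag(3, 1)·P⁻¹.
Then B⁶ = P·diag(729, 1)·P⁻¹ = [[5103, 3], [1458, 1]] · [[1, −3], [−2, 7]] = [[5097, −15288], [1456, −4367]].

[[5097, −15288], [1456, −4367]]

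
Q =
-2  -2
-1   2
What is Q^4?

Q^2 = [[6, 0], [0, 6]]
Q^3 = [[-12, -12], [-6, 12]]
Q^4 = [[36, 0], [0, 36]]

[[36, 0], [0, 36]]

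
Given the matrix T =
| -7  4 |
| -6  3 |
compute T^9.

[[-59047, 39364], [-59046, 39363]]

tr T = -4 and det T = 3, so the characteristic polynomial is λ² − (-4)λ + (3) with roots -1 and -3.
Eigenvectors give P = [[2, 1], [3, 1]] with P⁻¹ = [[-1, 1], [3, -2]], and T = P·diag(-1, -3)·P⁻¹.
Then T^9 = P·diag(-1, -19683)·P⁻¹ = [[-2, -19683], [-3, -19683]] · [[-1, 1], [3, -2]] = [[-59047, 39364], [-59046, 39363]].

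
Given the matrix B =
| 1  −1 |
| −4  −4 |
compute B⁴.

[[61, 75], [300, 436]]

B² = [[5, 3], [12, 20]]
B³ = [[−7, −17], [−68, −92]]
B⁴ = [[61, 75], [300, 436]]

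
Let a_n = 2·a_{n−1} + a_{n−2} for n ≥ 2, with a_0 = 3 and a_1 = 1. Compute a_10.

With companion matrix A = [[2, 1], [1, 0]], [a_n, a_{n−1}]ᵀ = A·[a_{n−1}, a_{n−2}]ᵀ, so [a_10, a_9]ᵀ = A⁹·[a_1, a_0]ᵀ.
A⁹ = [[2378, 985], [985, 408]], giving [a_10, a_9]ᵀ = [[5333], [2209]].

5333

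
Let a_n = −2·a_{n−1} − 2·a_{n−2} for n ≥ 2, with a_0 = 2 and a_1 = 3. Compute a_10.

−160

With companion matrix T = [[−2, −2], [1, 0]], [a_n, a_{n−1}]ᵀ = T·[a_{n−1}, a_{n−2}]ᵀ, so [a_10, a_9]ᵀ = T⁹·[a_1, a_0]ᵀ.
T⁹ = [[−32, −32], [16, 0]], giving [a_10, a_9]ᵀ = [[−160], [48]].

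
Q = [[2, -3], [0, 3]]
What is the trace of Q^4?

97

Q^2 = [[4, -15], [0, 9]]
Q^3 = [[8, -57], [0, 27]]
Q^4 = [[16, -195], [0, 81]]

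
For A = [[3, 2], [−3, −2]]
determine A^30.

A² = A (a projection; rank 1, trace 1), so A^30 = A.

[[3, 2], [−3, −2]]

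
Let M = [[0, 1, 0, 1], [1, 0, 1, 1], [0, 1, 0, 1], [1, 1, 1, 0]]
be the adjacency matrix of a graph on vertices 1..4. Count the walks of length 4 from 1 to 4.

The number of length-4 walks from vertex 1 to vertex 4 is entry (1,4) of M⁴, where M is the adjacency matrix.
M² = [[2, 1, 2, 1], [1, 3, 1, 2], [2, 1, 2, 1], [1, 2, 1, 3]]
M³ = [[2, 5, 2, 5], [5, 4, 5, 5], [2, 5, 2, 5], [5, 5, 5, 4]]
M⁴ = [[10, 9, 10, 9], [9, 15, 9, 14], [10, 9, 10, 9], [9, 14, 9, 15]]

9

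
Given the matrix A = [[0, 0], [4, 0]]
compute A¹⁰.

A is strictly triangular, hence nilpotent: A² = 0, so A¹⁰ = 0.

[[0, 0], [0, 0]]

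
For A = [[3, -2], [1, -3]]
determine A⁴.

A² = [[7, 0], [0, 7]]
A³ = [[21, -14], [7, -21]]
A⁴ = [[49, 0], [0, 49]]

[[49, 0], [0, 49]]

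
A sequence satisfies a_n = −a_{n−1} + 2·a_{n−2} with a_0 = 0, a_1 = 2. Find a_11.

1366

With companion matrix A = [[−1, 2], [1, 0]], [a_n, a_{n−1}]ᵀ = A·[a_{n−1}, a_{n−2}]ᵀ, so [a_11, a_10]ᵀ = A¹⁰·[a_1, a_0]ᵀ.
A¹⁰ = [[683, −682], [−341, 342]], giving [a_11, a_10]ᵀ = [[1366], [−682]].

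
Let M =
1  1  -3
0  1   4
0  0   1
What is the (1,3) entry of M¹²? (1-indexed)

228

M = I + N where N = [[0, 1, -3], [0, 0, 4], [0, 0, 0]] is strictly upper-triangular, so N³ = 0.
(I + N)¹² = I + 12·N + 66·N² = [[1, 12, 228], [0, 1, 48], [0, 0, 1]].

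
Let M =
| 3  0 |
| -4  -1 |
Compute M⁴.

tr M = 2 and det M = -3, so the characteristic polynomial is λ² − (2)λ + (-3) with roots 3 and -1.
Eigenvectors give P = [[-1, 0], [1, 1]] with P⁻¹ = [[-1, 0], [1, 1]], and M = P·diag(3, -1)·P⁻¹.
Then M⁴ = P·diag(81, 1)·P⁻¹ = [[-81, 0], [81, 1]] · [[-1, 0], [1, 1]] = [[81, 0], [-80, 1]].

[[81, 0], [-80, 1]]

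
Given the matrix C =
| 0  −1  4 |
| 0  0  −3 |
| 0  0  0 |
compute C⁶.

C is strictly triangular, hence nilpotent: C³ = 0, so C⁶ = 0.

[[0, 0, 0], [0, 0, 0], [0, 0, 0]]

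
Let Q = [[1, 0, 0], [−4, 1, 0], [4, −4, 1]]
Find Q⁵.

[[1, 0, 0], [−20, 1, 0], [180, −20, 1]]

Q = I + N where N = [[0, 0, 0], [−4, 0, 0], [4, −4, 0]] is strictly lower-triangular, so N³ = 0.
(I + N)⁵ = I + 5·N + 10·N² = [[1, 0, 0], [−20, 1, 0], [180, −20, 1]].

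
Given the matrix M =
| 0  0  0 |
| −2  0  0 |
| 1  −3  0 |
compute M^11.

M is strictly triangular, hence nilpotent: M^3 = 0, so M^11 = 0.

[[0, 0, 0], [0, 0, 0], [0, 0, 0]]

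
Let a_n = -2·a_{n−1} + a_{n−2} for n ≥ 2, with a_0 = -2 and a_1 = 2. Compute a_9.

With companion matrix B = [[-2, 1], [1, 0]], [a_n, a_{n−1}]ᵀ = B·[a_{n−1}, a_{n−2}]ᵀ, so [a_9, a_8]ᵀ = B⁸·[a_1, a_0]ᵀ.
B⁸ = [[985, -408], [-408, 169]], giving [a_9, a_8]ᵀ = [[2786], [-1154]].

2786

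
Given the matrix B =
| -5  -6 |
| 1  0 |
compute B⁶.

tr B = -5 and det B = 6, so the characteristic polynomial is λ² − (-5)λ + (6) with roots -2 and -3.
Eigenvectors give P = [[-2, 3], [1, -1]] with P⁻¹ = [[1, 3], [1, 2]], and B = P·diag(-2, -3)·P⁻¹.
Then B⁶ = P·diag(64, 729)·P⁻¹ = [[-128, 2187], [64, -729]] · [[1, 3], [1, 2]] = [[2059, 3990], [-665, -1266]].

[[2059, 3990], [-665, -1266]]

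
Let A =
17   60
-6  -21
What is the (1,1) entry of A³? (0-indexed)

-261

tr A = -4 and det A = 3, so the characteristic polynomial is λ² − (-4)λ + (3) with roots -1 and -3.
Eigenvectors give P = [[10, -3], [-3, 1]] with P⁻¹ = [[1, 3], [3, 10]], and A = P·diag(-1, -3)·P⁻¹.
Then A³ = P·diag(-1, -27)·P⁻¹ = [[-10, 81], [3, -27]] · [[1, 3], [3, 10]] = [[233, 780], [-78, -261]].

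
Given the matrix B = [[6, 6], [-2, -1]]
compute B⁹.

[[77196, 115026], [-38342, -57001]]

tr B = 5 and det B = 6, so the characteristic polynomial is λ² − (5)λ + (6) with roots 2 and 3.
Eigenvectors give P = [[3, -2], [-2, 1]] with P⁻¹ = [[-1, -2], [-2, -3]], and B = P·diag(2, 3)·P⁻¹.
Then B⁹ = P·diag(512, 19683)·P⁻¹ = [[1536, -39366], [-1024, 19683]] · [[-1, -2], [-2, -3]] = [[77196, 115026], [-38342, -57001]].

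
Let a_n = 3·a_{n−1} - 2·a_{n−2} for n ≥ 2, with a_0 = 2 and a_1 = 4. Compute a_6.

With companion matrix C = [[3, -2], [1, 0]], [a_n, a_{n−1}]ᵀ = C·[a_{n−1}, a_{n−2}]ᵀ, so [a_6, a_5]ᵀ = C⁵·[a_1, a_0]ᵀ.
C⁵ = [[63, -62], [31, -30]], giving [a_6, a_5]ᵀ = [[128], [64]].

128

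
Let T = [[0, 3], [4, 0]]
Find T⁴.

T² = [[12, 0], [0, 12]]
T³ = [[0, 36], [48, 0]]
T⁴ = [[144, 0], [0, 144]]

[[144, 0], [0, 144]]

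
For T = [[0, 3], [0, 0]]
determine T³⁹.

[[0, 0], [0, 0]]

T is strictly triangular, hence nilpotent: T² = 0, so T³⁹ = 0.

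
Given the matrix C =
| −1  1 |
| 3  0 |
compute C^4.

[[19, −7], [−21, 12]]

C^2 = [[4, −1], [−3, 3]]
C^3 = [[−7, 4], [12, −3]]
C^4 = [[19, −7], [−21, 12]]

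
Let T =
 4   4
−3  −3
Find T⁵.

[[4, 4], [−3, −3]]

T² = T (a projection; rank 1, trace 1), so T⁵ = T.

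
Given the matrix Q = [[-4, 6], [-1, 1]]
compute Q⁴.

tr Q = -3 and det Q = 2, so the characteristic polynomial is λ² − (-3)λ + (2) with roots -1 and -2.
Eigenvectors give P = [[-2, -3], [-1, -1]] with P⁻¹ = [[1, -3], [-1, 2]], and Q = P·diag(-1, -2)·P⁻¹.
Then Q⁴ = P·diag(1, 16)·P⁻¹ = [[-2, -48], [-1, -16]] · [[1, -3], [-1, 2]] = [[46, -90], [15, -29]].

[[46, -90], [15, -29]]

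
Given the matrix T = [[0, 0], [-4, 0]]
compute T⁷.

[[0, 0], [0, 0]]

T is strictly triangular, hence nilpotent: T² = 0, so T⁷ = 0.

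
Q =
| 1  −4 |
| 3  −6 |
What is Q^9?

tr Q = −5 and det Q = 6, so the characteristic polynomial is λ² − (−5)λ + (6) with roots −2 and −3.
Eigenvectors give P = [[−4, 1], [−3, 1]] with P⁻¹ = [[−1, 1], [−3, 4]], and Q = P·diag(−2, −3)·P⁻¹.
Then Q^9 = P·diag(−512, −19683)·P⁻¹ = [[2048, −19683], [1536, −19683]] · [[−1, 1], [−3, 4]] = [[57001, −76684], [57513, −77196]].

[[57001, −76684], [57513, −77196]]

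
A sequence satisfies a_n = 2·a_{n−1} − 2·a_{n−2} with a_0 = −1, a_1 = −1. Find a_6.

With companion matrix M = [[2, −2], [1, 0]], [a_n, a_{n−1}]ᵀ = M·[a_{n−1}, a_{n−2}]ᵀ, so [a_6, a_5]ᵀ = M^5·[a_1, a_0]ᵀ.
M^5 = [[−8, 8], [−4, 0]], giving [a_6, a_5]ᵀ = [[0], [4]].

0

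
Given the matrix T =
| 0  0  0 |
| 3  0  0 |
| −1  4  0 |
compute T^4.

T is strictly triangular, hence nilpotent: T^3 = 0, so T^4 = 0.

[[0, 0, 0], [0, 0, 0], [0, 0, 0]]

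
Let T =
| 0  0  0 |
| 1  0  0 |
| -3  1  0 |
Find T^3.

T is strictly triangular, hence nilpotent: T^3 = 0, so T^3 = 0.

[[0, 0, 0], [0, 0, 0], [0, 0, 0]]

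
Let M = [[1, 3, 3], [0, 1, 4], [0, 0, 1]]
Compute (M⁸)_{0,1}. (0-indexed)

M = I + N where N = [[0, 3, 3], [0, 0, 4], [0, 0, 0]] is strictly upper-triangular, so N³ = 0.
(I + N)⁸ = I + 8·N + 28·N² = [[1, 24, 360], [0, 1, 32], [0, 0, 1]].

24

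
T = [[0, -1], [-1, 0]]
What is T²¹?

T² = I (check: tr T = 0 and det T = -1), so T²¹ = T since 21 is odd.

[[0, -1], [-1, 0]]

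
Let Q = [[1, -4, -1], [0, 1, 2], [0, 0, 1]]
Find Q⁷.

[[1, -28, -175], [0, 1, 14], [0, 0, 1]]

Q = I + N where N = [[0, -4, -1], [0, 0, 2], [0, 0, 0]] is strictly upper-triangular, so N³ = 0.
(I + N)⁷ = I + 7·N + 21·N² = [[1, -28, -175], [0, 1, 14], [0, 0, 1]].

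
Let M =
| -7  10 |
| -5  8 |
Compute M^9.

[[-20707, 40390], [-20195, 39878]]

tr M = 1 and det M = -6, so the characteristic polynomial is λ² − (1)λ + (-6) with roots -2 and 3.
Eigenvectors give P = [[2, 1], [1, 1]] with P⁻¹ = [[1, -1], [-1, 2]], and M = P·diag(-2, 3)·P⁻¹.
Then M^9 = P·diag(-512, 19683)·P⁻¹ = [[-1024, 19683], [-512, 19683]] · [[1, -1], [-1, 2]] = [[-20707, 40390], [-20195, 39878]].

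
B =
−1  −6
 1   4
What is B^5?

[[−61, −186], [31, 94]]

tr B = 3 and det B = 2, so the characteristic polynomial is λ² − (3)λ + (2) with roots 1 and 2.
Eigenvectors give P = [[−3, 2], [1, −1]] with P⁻¹ = [[−1, −2], [−1, −3]], and B = P·diag(1, 2)·P⁻¹.
Then B^5 = P·diag(1, 32)·P⁻¹ = [[−3, 64], [1, −32]] · [[−1, −2], [−1, −3]] = [[−61, −186], [31, 94]].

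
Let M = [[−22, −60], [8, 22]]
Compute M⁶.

[[64, 0], [0, 64]]

tr M = 0 and det M = −4, so the characteristic polynomial is λ² − (0)λ + (−4) with roots 2 and −2.
Eigenvectors give P = [[−5, −3], [2, 1]] with P⁻¹ = [[1, 3], [−2, −5]], and M = P·diag(2, −2)·P⁻¹.
Then M⁶ = P·diag(64, 64)·P⁻¹ = [[−320, −192], [128, 64]] · [[1, 3], [−2, −5]] = [[64, 0], [0, 64]].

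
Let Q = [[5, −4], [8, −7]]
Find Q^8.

[[−6559, 6560], [−13120, 13121]]

tr Q = −2 and det Q = −3, so the characteristic polynomial is λ² − (−2)λ + (−3) with roots 1 and −3.
Eigenvectors give P = [[−1, −1], [−1, −2]] with P⁻¹ = [[−2, 1], [1, −1]], and Q = P·diag(1, −3)·P⁻¹.
Then Q^8 = P·diag(1, 6561)·P⁻¹ = [[−1, −6561], [−1, −13122]] · [[−2, 1], [1, −1]] = [[−6559, 6560], [−13120, 13121]].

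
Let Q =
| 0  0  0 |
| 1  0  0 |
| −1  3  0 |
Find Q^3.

Q is strictly triangular, hence nilpotent: Q^3 = 0, so Q^3 = 0.

[[0, 0, 0], [0, 0, 0], [0, 0, 0]]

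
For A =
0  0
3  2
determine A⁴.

[[0, 0], [24, 16]]

A² = [[0, 0], [6, 4]]
A³ = [[0, 0], [12, 8]]
A⁴ = [[0, 0], [24, 16]]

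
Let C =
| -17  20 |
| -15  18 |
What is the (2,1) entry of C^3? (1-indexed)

-105

tr C = 1 and det C = -6, so the characteristic polynomial is λ² − (1)λ + (-6) with roots -2 and 3.
Eigenvectors give P = [[4, 1], [3, 1]] with P⁻¹ = [[1, -1], [-3, 4]], and C = P·diag(-2, 3)·P⁻¹.
Then C^3 = P·diag(-8, 27)·P⁻¹ = [[-32, 27], [-24, 27]] · [[1, -1], [-3, 4]] = [[-113, 140], [-105, 132]].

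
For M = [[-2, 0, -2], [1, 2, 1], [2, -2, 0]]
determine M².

[[0, 4, 4], [2, 2, 0], [-6, -4, -6]]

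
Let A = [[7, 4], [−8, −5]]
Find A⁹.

tr A = 2 and det A = −3, so the characteristic polynomial is λ² − (2)λ + (−3) with roots 3 and −1.
Eigenvectors give P = [[−1, −1], [1, 2]] with P⁻¹ = [[−2, −1], [1, 1]], and A = P·diag(3, −1)·P⁻¹.
Then A⁹ = P·diag(19683, −1)·P⁻¹ = [[−19683, 1], [19683, −2]] · [[−2, −1], [1, 1]] = [[39367, 19684], [−39368, −19685]].

[[39367, 19684], [−39368, −19685]]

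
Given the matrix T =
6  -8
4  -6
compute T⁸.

[[256, 0], [0, 256]]

tr T = 0 and det T = -4, so the characteristic polynomial is λ² − (0)λ + (-4) with roots -2 and 2.
Eigenvectors give P = [[-1, -2], [-1, -1]] with P⁻¹ = [[1, -2], [-1, 1]], and T = P·diag(-2, 2)·P⁻¹.
Then T⁸ = P·diag(256, 256)·P⁻¹ = [[-256, -512], [-256, -256]] · [[1, -2], [-1, 1]] = [[256, 0], [0, 256]].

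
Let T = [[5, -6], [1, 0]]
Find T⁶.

tr T = 5 and det T = 6, so the characteristic polynomial is λ² − (5)λ + (6) with roots 3 and 2.
Eigenvectors give P = [[3, -2], [1, -1]] with P⁻¹ = [[1, -2], [1, -3]], and T = P·diag(3, 2)·P⁻¹.
Then T⁶ = P·diag(729, 64)·P⁻¹ = [[2187, -128], [729, -64]] · [[1, -2], [1, -3]] = [[2059, -3990], [665, -1266]].

[[2059, -3990], [665, -1266]]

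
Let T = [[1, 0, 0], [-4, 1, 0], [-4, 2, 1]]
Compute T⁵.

T = I + N where N = [[0, 0, 0], [-4, 0, 0], [-4, 2, 0]] is strictly lower-triangular, so N³ = 0.
(I + N)⁵ = I + 5·N + 10·N² = [[1, 0, 0], [-20, 1, 0], [-100, 10, 1]].

[[1, 0, 0], [-20, 1, 0], [-100, 10, 1]]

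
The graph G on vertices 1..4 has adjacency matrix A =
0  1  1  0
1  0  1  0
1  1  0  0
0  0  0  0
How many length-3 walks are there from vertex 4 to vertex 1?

The number of length-3 walks from vertex 4 to vertex 1 is entry (4,1) of A^3, where A is the adjacency matrix.
A^2 = [[2, 1, 1, 0], [1, 2, 1, 0], [1, 1, 2, 0], [0, 0, 0, 0]]
A^3 = [[2, 3, 3, 0], [3, 2, 3, 0], [3, 3, 2, 0], [0, 0, 0, 0]]

0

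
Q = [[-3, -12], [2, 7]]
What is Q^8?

[[-13119, -39360], [6560, 19681]]

tr Q = 4 and det Q = 3, so the characteristic polynomial is λ² − (4)λ + (3) with roots 3 and 1.
Eigenvectors give P = [[-2, 3], [1, -1]] with P⁻¹ = [[1, 3], [1, 2]], and Q = P·diag(3, 1)·P⁻¹.
Then Q^8 = P·diag(6561, 1)·P⁻¹ = [[-13122, 3], [6561, -1]] · [[1, 3], [1, 2]] = [[-13119, -39360], [6560, 19681]].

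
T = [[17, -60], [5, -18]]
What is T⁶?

[[-1931, 7980], [-665, 2724]]

tr T = -1 and det T = -6, so the characteristic polynomial is λ² − (-1)λ + (-6) with roots 2 and -3.
Eigenvectors give P = [[-4, 3], [-1, 1]] with P⁻¹ = [[-1, 3], [-1, 4]], and T = P·diag(2, -3)·P⁻¹.
Then T⁶ = P·diag(64, 729)·P⁻¹ = [[-256, 2187], [-64, 729]] · [[-1, 3], [-1, 4]] = [[-1931, 7980], [-665, 2724]].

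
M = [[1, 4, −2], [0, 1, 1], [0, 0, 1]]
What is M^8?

M = I + N where N = [[0, 4, −2], [0, 0, 1], [0, 0, 0]] is strictly upper-triangular, so N^3 = 0.
(I + N)^8 = I + 8·N + 28·N^2 = [[1, 32, 96], [0, 1, 8], [0, 0, 1]].

[[1, 32, 96], [0, 1, 8], [0, 0, 1]]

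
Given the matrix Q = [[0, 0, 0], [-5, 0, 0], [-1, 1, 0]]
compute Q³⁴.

[[0, 0, 0], [0, 0, 0], [0, 0, 0]]

Q is strictly triangular, hence nilpotent: Q³ = 0, so Q³⁴ = 0.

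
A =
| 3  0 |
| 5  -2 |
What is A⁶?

tr A = 1 and det A = -6, so the characteristic polynomial is λ² − (1)λ + (-6) with roots 3 and -2.
Eigenvectors give P = [[1, 0], [1, -1]] with P⁻¹ = [[1, 0], [1, -1]], and A = P·diag(3, -2)·P⁻¹.
Then A⁶ = P·diag(729, 64)·P⁻¹ = [[729, 0], [729, -64]] · [[1, 0], [1, -1]] = [[729, 0], [665, 64]].

[[729, 0], [665, 64]]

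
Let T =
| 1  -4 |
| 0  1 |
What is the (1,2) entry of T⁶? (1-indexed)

-24

T = I + N where N = [[0, -4], [0, 0]] is strictly upper-triangular, so N² = 0.
(I + N)⁶ = I + 6·N = [[1, -24], [0, 1]].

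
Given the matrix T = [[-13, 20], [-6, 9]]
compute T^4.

tr T = -4 and det T = 3, so the characteristic polynomial is λ² − (-4)λ + (3) with roots -1 and -3.
Eigenvectors give P = [[-5, 2], [-3, 1]] with P⁻¹ = [[1, -2], [3, -5]], and T = P·diag(-1, -3)·P⁻¹.
Then T^4 = P·diag(1, 81)·P⁻¹ = [[-5, 162], [-3, 81]] · [[1, -2], [3, -5]] = [[481, -800], [240, -399]].

[[481, -800], [240, -399]]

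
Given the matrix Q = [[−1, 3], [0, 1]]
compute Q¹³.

Q² = I (check: tr Q = 0 and det Q = −1), so Q¹³ = Q since 13 is odd.

[[−1, 3], [0, 1]]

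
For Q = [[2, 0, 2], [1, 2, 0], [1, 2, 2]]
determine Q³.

[[24, 24, 28], [14, 12, 12], [26, 28, 24]]

Q² = [[6, 4, 8], [4, 4, 2], [6, 8, 6]]
Q³ = [[24, 24, 28], [14, 12, 12], [26, 28, 24]]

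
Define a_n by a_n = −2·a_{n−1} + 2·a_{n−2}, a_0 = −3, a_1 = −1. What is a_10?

−8000

With companion matrix A = [[−2, 2], [1, 0]], [a_n, a_{n−1}]ᵀ = A·[a_{n−1}, a_{n−2}]ᵀ, so [a_10, a_9]ᵀ = A^9·[a_1, a_0]ᵀ.
A^9 = [[−6688, 4896], [2448, −1792]], giving [a_10, a_9]ᵀ = [[−8000], [2928]].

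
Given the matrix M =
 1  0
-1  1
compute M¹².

[[1, 0], [-12, 1]]

M = I + N where N = [[0, 0], [-1, 0]] is strictly lower-triangular, so N² = 0.
(I + N)¹² = I + 12·N = [[1, 0], [-12, 1]].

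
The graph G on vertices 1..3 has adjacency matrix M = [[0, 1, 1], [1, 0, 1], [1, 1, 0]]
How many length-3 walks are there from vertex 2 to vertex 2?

2

The number of length-3 walks from vertex 2 to vertex 2 is entry (2,2) of M³, where M is the adjacency matrix.
M² = [[2, 1, 1], [1, 2, 1], [1, 1, 2]]
M³ = [[2, 3, 3], [3, 2, 3], [3, 3, 2]]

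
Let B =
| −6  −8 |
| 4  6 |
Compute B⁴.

[[16, 0], [0, 16]]

tr B = 0 and det B = −4, so the characteristic polynomial is λ² − (0)λ + (−4) with roots 2 and −2.
Eigenvectors give P = [[−1, 2], [1, −1]] with P⁻¹ = [[1, 2], [1, 1]], and B = P·diag(2, −2)·P⁻¹.
Then B⁴ = P·diag(16, 16)·P⁻¹ = [[−16, 32], [16, −16]] · [[1, 2], [1, 1]] = [[16, 0], [0, 16]].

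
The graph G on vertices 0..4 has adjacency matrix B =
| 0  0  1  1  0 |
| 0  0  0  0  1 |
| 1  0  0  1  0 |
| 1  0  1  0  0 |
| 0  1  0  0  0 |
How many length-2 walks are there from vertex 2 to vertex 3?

The number of length-2 walks from vertex 2 to vertex 3 is entry (2,3) of B², where B is the adjacency matrix.
B² = [[2, 0, 1, 1, 0], [0, 1, 0, 0, 0], [1, 0, 2, 1, 0], [1, 0, 1, 2, 0], [0, 0, 0, 0, 1]]

1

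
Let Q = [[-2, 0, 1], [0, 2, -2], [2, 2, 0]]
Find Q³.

Q² = [[6, 2, -2], [-4, 0, -4], [-4, 4, -2]]
Q³ = [[-16, 0, 2], [0, -8, -4], [4, 4, -12]]

[[-16, 0, 2], [0, -8, -4], [4, 4, -12]]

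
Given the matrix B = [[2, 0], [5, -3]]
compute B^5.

tr B = -1 and det B = -6, so the characteristic polynomial is λ² − (-1)λ + (-6) with roots -3 and 2.
Eigenvectors give P = [[0, 1], [-1, 1]] with P⁻¹ = [[1, -1], [1, 0]], and B = P·diag(-3, 2)·P⁻¹.
Then B^5 = P·diag(-243, 32)·P⁻¹ = [[0, 32], [243, 32]] · [[1, -1], [1, 0]] = [[32, 0], [275, -243]].

[[32, 0], [275, -243]]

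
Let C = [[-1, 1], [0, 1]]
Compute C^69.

[[-1, 1], [0, 1]]

C² = I (check: tr C = 0 and det C = -1), so C^69 = C since 69 is odd.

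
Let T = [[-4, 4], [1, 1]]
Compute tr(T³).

-99

T² = [[20, -12], [-3, 5]]
T³ = [[-92, 68], [17, -7]]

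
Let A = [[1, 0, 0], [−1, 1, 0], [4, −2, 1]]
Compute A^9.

[[1, 0, 0], [−9, 1, 0], [108, −18, 1]]

A = I + N where N = [[0, 0, 0], [−1, 0, 0], [4, −2, 0]] is strictly lower-triangular, so N^3 = 0.
(I + N)^9 = I + 9·N + 36·N^2 = [[1, 0, 0], [−9, 1, 0], [108, −18, 1]].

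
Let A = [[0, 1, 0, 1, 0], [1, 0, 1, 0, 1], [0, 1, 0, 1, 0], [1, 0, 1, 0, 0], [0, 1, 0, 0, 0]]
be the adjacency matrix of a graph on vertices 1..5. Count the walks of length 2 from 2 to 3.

0

The number of length-2 walks from vertex 2 to vertex 3 is entry (2,3) of A², where A is the adjacency matrix.
A² = [[2, 0, 2, 0, 1], [0, 3, 0, 2, 0], [2, 0, 2, 0, 1], [0, 2, 0, 2, 0], [1, 0, 1, 0, 1]]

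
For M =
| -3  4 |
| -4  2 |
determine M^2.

[[-7, -4], [4, -12]]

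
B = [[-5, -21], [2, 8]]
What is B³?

tr B = 3 and det B = 2, so the characteristic polynomial is λ² − (3)λ + (2) with roots 2 and 1.
Eigenvectors give P = [[-3, 7], [1, -2]] with P⁻¹ = [[2, 7], [1, 3]], and B = P·diag(2, 1)·P⁻¹.
Then B³ = P·diag(8, 1)·P⁻¹ = [[-24, 7], [8, -2]] · [[2, 7], [1, 3]] = [[-41, -147], [14, 50]].

[[-41, -147], [14, 50]]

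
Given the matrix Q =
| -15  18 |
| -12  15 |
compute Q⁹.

[[-98415, 118098], [-78732, 98415]]

tr Q = 0 and det Q = -9, so the characteristic polynomial is λ² − (0)λ + (-9) with roots 3 and -3.
Eigenvectors give P = [[1, 3], [1, 2]] with P⁻¹ = [[-2, 3], [1, -1]], and Q = P·diag(3, -3)·P⁻¹.
Then Q⁹ = P·diag(19683, -19683)·P⁻¹ = [[19683, -59049], [19683, -39366]] · [[-2, 3], [1, -1]] = [[-98415, 118098], [-78732, 98415]].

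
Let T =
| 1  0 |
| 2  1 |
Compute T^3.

[[1, 0], [6, 1]]

T = I + N where N = [[0, 0], [2, 0]] is strictly lower-triangular, so N^2 = 0.
(I + N)^3 = I + 3·N = [[1, 0], [6, 1]].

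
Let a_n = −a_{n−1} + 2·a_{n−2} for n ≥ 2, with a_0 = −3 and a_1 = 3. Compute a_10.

With companion matrix M = [[−1, 2], [1, 0]], [a_n, a_{n−1}]ᵀ = M·[a_{n−1}, a_{n−2}]ᵀ, so [a_10, a_9]ᵀ = M⁹·[a_1, a_0]ᵀ.
M⁹ = [[−341, 342], [171, −170]], giving [a_10, a_9]ᵀ = [[−2049], [1023]].

−2049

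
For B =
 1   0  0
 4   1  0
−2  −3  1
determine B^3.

B = I + N where N = [[0, 0, 0], [4, 0, 0], [−2, −3, 0]] is strictly lower-triangular, so N^3 = 0.
(I + N)^3 = I + 3·N + 3·N^2 = [[1, 0, 0], [12, 1, 0], [−42, −9, 1]].

[[1, 0, 0], [12, 1, 0], [−42, −9, 1]]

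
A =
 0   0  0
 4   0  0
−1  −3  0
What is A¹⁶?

A is strictly triangular, hence nilpotent: A³ = 0, so A¹⁶ = 0.

[[0, 0, 0], [0, 0, 0], [0, 0, 0]]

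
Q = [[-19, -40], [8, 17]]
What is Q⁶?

tr Q = -2 and det Q = -3, so the characteristic polynomial is λ² − (-2)λ + (-3) with roots -3 and 1.
Eigenvectors give P = [[5, -2], [-2, 1]] with P⁻¹ = [[1, 2], [2, 5]], and Q = P·diag(-3, 1)·P⁻¹.
Then Q⁶ = P·diag(729, 1)·P⁻¹ = [[3645, -2], [-1458, 1]] · [[1, 2], [2, 5]] = [[3641, 7280], [-1456, -2911]].

[[3641, 7280], [-1456, -2911]]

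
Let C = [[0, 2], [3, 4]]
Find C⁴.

C² = [[6, 8], [12, 22]]
C³ = [[24, 44], [66, 112]]
C⁴ = [[132, 224], [336, 580]]

[[132, 224], [336, 580]]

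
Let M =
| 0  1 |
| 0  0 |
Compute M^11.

[[0, 0], [0, 0]]

M is strictly triangular, hence nilpotent: M^2 = 0, so M^11 = 0.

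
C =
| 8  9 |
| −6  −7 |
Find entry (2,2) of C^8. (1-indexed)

tr C = 1 and det C = −2, so the characteristic polynomial is λ² − (1)λ + (−2) with roots −1 and 2.
Eigenvectors give P = [[1, 3], [−1, −2]] with P⁻¹ = [[−2, −3], [1, 1]], and C = P·diag(−1, 2)·P⁻¹.
Then C^8 = P·diag(1, 256)·P⁻¹ = [[1, 768], [−1, −512]] · [[−2, −3], [1, 1]] = [[766, 765], [−510, −509]].

−509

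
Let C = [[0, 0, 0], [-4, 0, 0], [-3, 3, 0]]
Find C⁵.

[[0, 0, 0], [0, 0, 0], [0, 0, 0]]

C is strictly triangular, hence nilpotent: C³ = 0, so C⁵ = 0.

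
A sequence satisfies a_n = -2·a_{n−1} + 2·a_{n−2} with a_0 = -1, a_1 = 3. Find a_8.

-3344

With companion matrix Q = [[-2, 2], [1, 0]], [a_n, a_{n−1}]ᵀ = Q·[a_{n−1}, a_{n−2}]ᵀ, so [a_8, a_7]ᵀ = Q⁷·[a_1, a_0]ᵀ.
Q⁷ = [[-896, 656], [328, -240]], giving [a_8, a_7]ᵀ = [[-3344], [1224]].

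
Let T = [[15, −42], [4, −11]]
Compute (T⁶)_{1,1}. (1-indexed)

5097

tr T = 4 and det T = 3, so the characteristic polynomial is λ² − (4)λ + (3) with roots 1 and 3.
Eigenvectors give P = [[3, −7], [1, −2]] with P⁻¹ = [[−2, 7], [−1, 3]], and T = P·diag(1, 3)·P⁻¹.
Then T⁶ = P·diag(1, 729)·P⁻¹ = [[3, −5103], [1, −1458]] · [[−2, 7], [−1, 3]] = [[5097, −15288], [1456, −4367]].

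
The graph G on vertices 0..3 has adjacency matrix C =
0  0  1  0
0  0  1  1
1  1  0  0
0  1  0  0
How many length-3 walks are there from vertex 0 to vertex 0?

0

The number of length-3 walks from vertex 0 to vertex 0 is entry (0,0) of C^3, where C is the adjacency matrix.
C^2 = [[1, 1, 0, 0], [1, 2, 0, 0], [0, 0, 2, 1], [0, 0, 1, 1]]
C^3 = [[0, 0, 2, 1], [0, 0, 3, 2], [2, 3, 0, 0], [1, 2, 0, 0]]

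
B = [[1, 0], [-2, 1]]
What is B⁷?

[[1, 0], [-14, 1]]

B = I + N where N = [[0, 0], [-2, 0]] is strictly lower-triangular, so N² = 0.
(I + N)⁷ = I + 7·N = [[1, 0], [-14, 1]].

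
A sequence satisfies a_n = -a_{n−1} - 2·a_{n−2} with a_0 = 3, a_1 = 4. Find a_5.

With companion matrix Q = [[-1, -2], [1, 0]], [a_n, a_{n−1}]ᵀ = Q·[a_{n−1}, a_{n−2}]ᵀ, so [a_5, a_4]ᵀ = Q^4·[a_1, a_0]ᵀ.
Q^4 = [[-1, -6], [3, 2]], giving [a_5, a_4]ᵀ = [[-22], [18]].

-22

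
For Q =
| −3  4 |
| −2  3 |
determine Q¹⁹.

Q² = I (check: tr Q = 0 and det Q = −1), so Q¹⁹ = Q since 19 is odd.

[[−3, 4], [−2, 3]]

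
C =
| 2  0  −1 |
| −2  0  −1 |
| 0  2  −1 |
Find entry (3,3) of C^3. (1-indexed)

C^2 = [[4, −2, −1], [−4, −2, 3], [−4, −2, −1]]
C^3 = [[12, −2, −1], [−4, 6, 3], [−4, −2, 7]]

7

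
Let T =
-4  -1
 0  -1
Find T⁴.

[[256, 85], [0, 1]]

T² = [[16, 5], [0, 1]]
T³ = [[-64, -21], [0, -1]]
T⁴ = [[256, 85], [0, 1]]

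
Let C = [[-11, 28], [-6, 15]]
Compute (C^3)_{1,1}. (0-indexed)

tr C = 4 and det C = 3, so the characteristic polynomial is λ² − (4)λ + (3) with roots 1 and 3.
Eigenvectors give P = [[7, 2], [3, 1]] with P⁻¹ = [[1, -2], [-3, 7]], and C = P·diag(1, 3)·P⁻¹.
Then C^3 = P·diag(1, 27)·P⁻¹ = [[7, 54], [3, 27]] · [[1, -2], [-3, 7]] = [[-155, 364], [-78, 183]].

183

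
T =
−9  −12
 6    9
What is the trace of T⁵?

0

tr T = 0 and det T = −9, so the characteristic polynomial is λ² − (0)λ + (−9) with roots 3 and −3.
Eigenvectors give P = [[−1, −2], [1, 1]] with P⁻¹ = [[1, 2], [−1, −1]], and T = P·diag(3, −3)·P⁻¹.
Then T⁵ = P·diag(243, −243)·P⁻¹ = [[−243, 486], [243, −243]] · [[1, 2], [−1, −1]] = [[−729, −972], [486, 729]].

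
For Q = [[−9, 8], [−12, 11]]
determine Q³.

[[−57, 56], [−84, 83]]

tr Q = 2 and det Q = −3, so the characteristic polynomial is λ² − (2)λ + (−3) with roots 3 and −1.
Eigenvectors give P = [[−2, 1], [−3, 1]] with P⁻¹ = [[1, −1], [3, −2]], and Q = P·diag(3, −1)·P⁻¹.
Then Q³ = P·diag(27, −1)·P⁻¹ = [[−54, −1], [−81, −1]] · [[1, −1], [3, −2]] = [[−57, 56], [−84, 83]].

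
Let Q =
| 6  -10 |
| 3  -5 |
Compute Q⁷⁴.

[[6, -10], [3, -5]]

Q² = Q (a projection; rank 1, trace 1), so Q⁷⁴ = Q.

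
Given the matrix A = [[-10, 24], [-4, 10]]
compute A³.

tr A = 0 and det A = -4, so the characteristic polynomial is λ² − (0)λ + (-4) with roots 2 and -2.
Eigenvectors give P = [[-2, 3], [-1, 1]] with P⁻¹ = [[1, -3], [1, -2]], and A = P·diag(2, -2)·P⁻¹.
Then A³ = P·diag(8, -8)·P⁻¹ = [[-16, -24], [-8, -8]] · [[1, -3], [1, -2]] = [[-40, 96], [-16, 40]].

[[-40, 96], [-16, 40]]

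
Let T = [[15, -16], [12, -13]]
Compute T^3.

tr T = 2 and det T = -3, so the characteristic polynomial is λ² − (2)λ + (-3) with roots 3 and -1.
Eigenvectors give P = [[4, 1], [3, 1]] with P⁻¹ = [[1, -1], [-3, 4]], and T = P·diag(3, -1)·P⁻¹.
Then T^3 = P·diag(27, -1)·P⁻¹ = [[108, -1], [81, -1]] · [[1, -1], [-3, 4]] = [[111, -112], [84, -85]].

[[111, -112], [84, -85]]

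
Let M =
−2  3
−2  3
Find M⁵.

[[−2, 3], [−2, 3]]

M² = M (a projection; rank 1, trace 1), so M⁵ = M.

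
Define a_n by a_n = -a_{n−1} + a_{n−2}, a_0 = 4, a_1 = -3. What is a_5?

-27

With companion matrix M = [[-1, 1], [1, 0]], [a_n, a_{n−1}]ᵀ = M·[a_{n−1}, a_{n−2}]ᵀ, so [a_5, a_4]ᵀ = M⁴·[a_1, a_0]ᵀ.
M⁴ = [[5, -3], [-3, 2]], giving [a_5, a_4]ᵀ = [[-27], [17]].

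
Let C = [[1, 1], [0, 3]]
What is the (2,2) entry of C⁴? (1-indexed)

C² = [[1, 4], [0, 9]]
C³ = [[1, 13], [0, 27]]
C⁴ = [[1, 40], [0, 81]]

81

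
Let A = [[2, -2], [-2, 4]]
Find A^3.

[[40, -64], [-64, 104]]

A^2 = [[8, -12], [-12, 20]]
A^3 = [[40, -64], [-64, 104]]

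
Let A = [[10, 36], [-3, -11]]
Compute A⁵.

[[100, 396], [-33, -131]]

tr A = -1 and det A = -2, so the characteristic polynomial is λ² − (-1)λ + (-2) with roots -2 and 1.
Eigenvectors give P = [[-3, -4], [1, 1]] with P⁻¹ = [[1, 4], [-1, -3]], and A = P·diag(-2, 1)·P⁻¹.
Then A⁵ = P·diag(-32, 1)·P⁻¹ = [[96, -4], [-32, 1]] · [[1, 4], [-1, -3]] = [[100, 396], [-33, -131]].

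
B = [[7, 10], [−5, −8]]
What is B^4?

[[−49, −130], [65, 146]]

tr B = −1 and det B = −6, so the characteristic polynomial is λ² − (−1)λ + (−6) with roots −3 and 2.
Eigenvectors give P = [[−1, −2], [1, 1]] with P⁻¹ = [[1, 2], [−1, −1]], and B = P·diag(−3, 2)·P⁻¹.
Then B^4 = P·diag(81, 16)·P⁻¹ = [[−81, −32], [81, 16]] · [[1, 2], [−1, −1]] = [[−49, −130], [65, 146]].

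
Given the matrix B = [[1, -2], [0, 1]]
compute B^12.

[[1, -24], [0, 1]]

B = I + N where N = [[0, -2], [0, 0]] is strictly upper-triangular, so N^2 = 0.
(I + N)^12 = I + 12·N = [[1, -24], [0, 1]].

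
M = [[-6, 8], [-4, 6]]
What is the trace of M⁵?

0

tr M = 0 and det M = -4, so the characteristic polynomial is λ² − (0)λ + (-4) with roots 2 and -2.
Eigenvectors give P = [[-1, 2], [-1, 1]] with P⁻¹ = [[1, -2], [1, -1]], and M = P·diag(2, -2)·P⁻¹.
Then M⁵ = P·diag(32, -32)·P⁻¹ = [[-32, -64], [-32, -32]] · [[1, -2], [1, -1]] = [[-96, 128], [-64, 96]].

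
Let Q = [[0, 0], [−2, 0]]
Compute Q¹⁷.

Q is strictly triangular, hence nilpotent: Q² = 0, so Q¹⁷ = 0.

[[0, 0], [0, 0]]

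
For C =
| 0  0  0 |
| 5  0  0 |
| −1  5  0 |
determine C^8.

[[0, 0, 0], [0, 0, 0], [0, 0, 0]]

C is strictly triangular, hence nilpotent: C^3 = 0, so C^8 = 0.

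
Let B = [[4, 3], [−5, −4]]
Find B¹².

B² = I (check: tr B = 0 and det B = −1), so B¹² = I since 12 is even.

[[1, 0], [0, 1]]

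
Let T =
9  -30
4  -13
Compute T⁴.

[[-399, 1200], [-160, 481]]

tr T = -4 and det T = 3, so the characteristic polynomial is λ² − (-4)λ + (3) with roots -3 and -1.
Eigenvectors give P = [[-5, 3], [-2, 1]] with P⁻¹ = [[1, -3], [2, -5]], and T = P·diag(-3, -1)·P⁻¹.
Then T⁴ = P·diag(81, 1)·P⁻¹ = [[-405, 3], [-162, 1]] · [[1, -3], [2, -5]] = [[-399, 1200], [-160, 481]].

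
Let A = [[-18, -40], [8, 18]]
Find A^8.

tr A = 0 and det A = -4, so the characteristic polynomial is λ² − (0)λ + (-4) with roots 2 and -2.
Eigenvectors give P = [[2, 5], [-1, -2]] with P⁻¹ = [[-2, -5], [1, 2]], and A = P·diag(2, -2)·P⁻¹.
Then A^8 = P·diag(256, 256)·P⁻¹ = [[512, 1280], [-256, -512]] · [[-2, -5], [1, 2]] = [[256, 0], [0, 256]].

[[256, 0], [0, 256]]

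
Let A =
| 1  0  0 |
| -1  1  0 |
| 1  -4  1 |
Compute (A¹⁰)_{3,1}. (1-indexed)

190

A = I + N where N = [[0, 0, 0], [-1, 0, 0], [1, -4, 0]] is strictly lower-triangular, so N³ = 0.
(I + N)¹⁰ = I + 10·N + 45·N² = [[1, 0, 0], [-10, 1, 0], [190, -40, 1]].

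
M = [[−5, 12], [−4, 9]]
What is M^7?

[[−6557, 13116], [−4372, 8745]]

tr M = 4 and det M = 3, so the characteristic polynomial is λ² − (4)λ + (3) with roots 3 and 1.
Eigenvectors give P = [[3, 2], [2, 1]] with P⁻¹ = [[−1, 2], [2, −3]], and M = P·diag(3, 1)·P⁻¹.
Then M^7 = P·diag(2187, 1)·P⁻¹ = [[6561, 2], [4374, 1]] · [[−1, 2], [2, −3]] = [[−6557, 13116], [−4372, 8745]].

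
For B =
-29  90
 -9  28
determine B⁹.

[[-5129, 15390], [-1539, 4618]]

tr B = -1 and det B = -2, so the characteristic polynomial is λ² − (-1)λ + (-2) with roots 1 and -2.
Eigenvectors give P = [[-3, -10], [-1, -3]] with P⁻¹ = [[3, -10], [-1, 3]], and B = P·diag(1, -2)·P⁻¹.
Then B⁹ = P·diag(1, -512)·P⁻¹ = [[-3, 5120], [-1, 1536]] · [[3, -10], [-1, 3]] = [[-5129, 15390], [-1539, 4618]].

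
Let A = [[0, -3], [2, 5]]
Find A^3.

tr A = 5 and det A = 6, so the characteristic polynomial is λ² − (5)λ + (6) with roots 3 and 2.
Eigenvectors give P = [[-1, 3], [1, -2]] with P⁻¹ = [[2, 3], [1, 1]], and A = P·diag(3, 2)·P⁻¹.
Then A^3 = P·diag(27, 8)·P⁻¹ = [[-27, 24], [27, -16]] · [[2, 3], [1, 1]] = [[-30, -57], [38, 65]].

[[-30, -57], [38, 65]]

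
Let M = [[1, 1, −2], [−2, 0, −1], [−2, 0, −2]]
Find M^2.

[[3, 1, 1], [0, −2, 6], [2, −2, 8]]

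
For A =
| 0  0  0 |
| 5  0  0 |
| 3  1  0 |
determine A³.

[[0, 0, 0], [0, 0, 0], [0, 0, 0]]

A is strictly triangular, hence nilpotent: A³ = 0, so A³ = 0.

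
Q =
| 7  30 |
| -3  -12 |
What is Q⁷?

tr Q = -5 and det Q = 6, so the characteristic polynomial is λ² − (-5)λ + (6) with roots -3 and -2.
Eigenvectors give P = [[-3, 10], [1, -3]] with P⁻¹ = [[3, 10], [1, 3]], and Q = P·diag(-3, -2)·P⁻¹.
Then Q⁷ = P·diag(-2187, -128)·P⁻¹ = [[6561, -1280], [-2187, 384]] · [[3, 10], [1, 3]] = [[18403, 61770], [-6177, -20718]].

[[18403, 61770], [-6177, -20718]]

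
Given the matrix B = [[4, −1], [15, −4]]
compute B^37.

B² = I (check: tr B = 0 and det B = −1), so B^37 = B since 37 is odd.

[[4, −1], [15, −4]]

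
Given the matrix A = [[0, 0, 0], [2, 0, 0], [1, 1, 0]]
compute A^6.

A is strictly triangular, hence nilpotent: A^3 = 0, so A^6 = 0.

[[0, 0, 0], [0, 0, 0], [0, 0, 0]]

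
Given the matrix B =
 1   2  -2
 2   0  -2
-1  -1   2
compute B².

[[7, 4, -10], [4, 6, -8], [-5, -4, 8]]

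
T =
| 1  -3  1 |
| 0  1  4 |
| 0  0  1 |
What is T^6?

T = I + N where N = [[0, -3, 1], [0, 0, 4], [0, 0, 0]] is strictly upper-triangular, so N^3 = 0.
(I + N)^6 = I + 6·N + 15·N^2 = [[1, -18, -174], [0, 1, 24], [0, 0, 1]].

[[1, -18, -174], [0, 1, 24], [0, 0, 1]]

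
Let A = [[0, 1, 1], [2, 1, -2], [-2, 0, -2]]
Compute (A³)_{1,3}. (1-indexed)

6

A² = [[0, 1, -4], [6, 3, 4], [4, -2, 2]]
A³ = [[10, 1, 6], [-2, 9, -8], [-8, 2, 4]]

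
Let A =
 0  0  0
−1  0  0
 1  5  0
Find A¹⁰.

[[0, 0, 0], [0, 0, 0], [0, 0, 0]]

A is strictly triangular, hence nilpotent: A³ = 0, so A¹⁰ = 0.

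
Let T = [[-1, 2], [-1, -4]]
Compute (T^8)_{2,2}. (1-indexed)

tr T = -5 and det T = 6, so the characteristic polynomial is λ² − (-5)λ + (6) with roots -2 and -3.
Eigenvectors give P = [[-2, -1], [1, 1]] with P⁻¹ = [[-1, -1], [1, 2]], and T = P·diag(-2, -3)·P⁻¹.
Then T^8 = P·diag(256, 6561)·P⁻¹ = [[-512, -6561], [256, 6561]] · [[-1, -1], [1, 2]] = [[-6049, -12610], [6305, 12866]].

12866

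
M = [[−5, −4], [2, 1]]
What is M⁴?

[[161, 160], [−80, −79]]

tr M = −4 and det M = 3, so the characteristic polynomial is λ² − (−4)λ + (3) with roots −3 and −1.
Eigenvectors give P = [[−2, −1], [1, 1]] with P⁻¹ = [[−1, −1], [1, 2]], and M = P·diag(−3, −1)·P⁻¹.
Then M⁴ = P·diag(81, 1)·P⁻¹ = [[−162, −1], [81, 1]] · [[−1, −1], [1, 2]] = [[161, 160], [−80, −79]].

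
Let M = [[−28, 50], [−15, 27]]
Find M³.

tr M = −1 and det M = −6, so the characteristic polynomial is λ² − (−1)λ + (−6) with roots −3 and 2.
Eigenvectors give P = [[2, −5], [1, −3]] with P⁻¹ = [[3, −5], [1, −2]], and M = P·diag(−3, 2)·P⁻¹.
Then M³ = P·diag(−27, 8)·P⁻¹ = [[−54, −40], [−27, −24]] · [[3, −5], [1, −2]] = [[−202, 350], [−105, 183]].

[[−202, 350], [−105, 183]]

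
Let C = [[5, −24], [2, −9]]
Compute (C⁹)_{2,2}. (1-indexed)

tr C = −4 and det C = 3, so the characteristic polynomial is λ² − (−4)λ + (3) with roots −1 and −3.
Eigenvectors give P = [[4, 3], [1, 1]] with P⁻¹ = [[1, −3], [−1, 4]], and C = P·diag(−1, −3)·P⁻¹.
Then C⁹ = P·diag(−1, −19683)·P⁻¹ = [[−4, −59049], [−1, −19683]] · [[1, −3], [−1, 4]] = [[59045, −236184], [19682, −78729]].

−78729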